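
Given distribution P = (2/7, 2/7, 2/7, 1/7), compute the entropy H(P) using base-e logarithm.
1.3518 nats

Shannon entropy is H(X) = -Σ p(x) log p(x).

For P = (2/7, 2/7, 2/7, 1/7):
H = -2/7 × log_e(2/7) -2/7 × log_e(2/7) -2/7 × log_e(2/7) -1/7 × log_e(1/7)
H = 1.3518 nats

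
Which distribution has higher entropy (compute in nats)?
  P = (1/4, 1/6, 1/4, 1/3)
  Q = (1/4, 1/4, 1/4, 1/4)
Q

Computing entropies in nats:
H(P) = 1.3580
H(Q) = 1.3863

Distribution Q has higher entropy.

Intuition: The distribution closer to uniform (more spread out) has higher entropy.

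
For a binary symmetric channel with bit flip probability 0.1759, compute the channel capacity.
0.3290 bits

For a binary symmetric channel (BSC) with error probability p:
Capacity C = 1 - H(p) bits per symbol

where H(p) = -p log₂(p) - (1-p) log₂(1-p) is the binary entropy function.

H(0.1759) = 0.6710 bits
C = 1 - 0.6710 = 0.3290 bits per symbol

This means we can reliably transmit up to 0.3290 bits of information per channel use.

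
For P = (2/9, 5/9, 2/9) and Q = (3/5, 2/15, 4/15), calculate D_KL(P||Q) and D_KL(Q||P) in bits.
D_KL(P||Q) = 0.7669, D_KL(Q||P) = 0.6554

KL divergence is not symmetric: D_KL(P||Q) ≠ D_KL(Q||P) in general.

D_KL(P||Q) = 0.7669 bits
D_KL(Q||P) = 0.6554 bits

No, they are not equal!

This asymmetry is why KL divergence is not a true distance metric.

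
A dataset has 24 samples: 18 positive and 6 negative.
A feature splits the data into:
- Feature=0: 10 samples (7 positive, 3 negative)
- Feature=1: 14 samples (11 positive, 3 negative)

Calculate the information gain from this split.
0.0068 bits

Information Gain = H(Y) - H(Y|Feature)

Before split:
P(positive) = 18/24 = 0.7500
H(Y) = 0.8113 bits

After split:
Feature=0: H = 0.8813 bits (weight = 10/24)
Feature=1: H = 0.7496 bits (weight = 14/24)
H(Y|Feature) = (10/24)×0.8813 + (14/24)×0.7496 = 0.8045 bits

Information Gain = 0.8113 - 0.8045 = 0.0068 bits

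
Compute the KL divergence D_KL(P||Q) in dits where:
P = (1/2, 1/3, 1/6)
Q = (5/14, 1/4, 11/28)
0.0526 dits

KL divergence: D_KL(P||Q) = Σ p(x) log(p(x)/q(x))

Computing term by term:
  x=0: 1/2 × log_10[(1/2)/(5/14)] = 1/2 × 0.1461 = 0.0731
  x=1: 1/3 × log_10[(1/3)/(1/4)] = 1/3 × 0.1249 = 0.0416
  x=2: 1/6 × log_10[(1/6)/(11/28)] = 1/6 × -0.3724 = -0.0621

D_KL(P||Q) = 0.0526 dits

Note: KL divergence is always non-negative and equals 0 iff P = Q.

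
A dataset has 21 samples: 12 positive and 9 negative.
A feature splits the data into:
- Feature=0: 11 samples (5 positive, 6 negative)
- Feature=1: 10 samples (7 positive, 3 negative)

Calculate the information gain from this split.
0.0449 bits

Information Gain = H(Y) - H(Y|Feature)

Before split:
P(positive) = 12/21 = 0.5714
H(Y) = 0.9852 bits

After split:
Feature=0: H = 0.9940 bits (weight = 11/21)
Feature=1: H = 0.8813 bits (weight = 10/21)
H(Y|Feature) = (11/21)×0.9940 + (10/21)×0.8813 = 0.9403 bits

Information Gain = 0.9852 - 0.9403 = 0.0449 bits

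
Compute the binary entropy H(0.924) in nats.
0.2689 nats

The binary entropy function is:
H(p) = -p log(p) - (1-p) log(1-p)

H(0.924) = -0.924 × log_e(0.924) - 0.076 × log_e(0.076)
H(0.924) = 0.2689 nats

Note: Binary entropy is maximized at p=0.5 (H=1 bit) and minimized at p=0 or p=1 (H=0).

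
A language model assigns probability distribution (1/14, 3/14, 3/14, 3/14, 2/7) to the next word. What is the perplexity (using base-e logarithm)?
4.6493

Perplexity is e^H (or exp(H) for natural log).

First, H = -Σ p log p = 1.5367 nats
Perplexity = e^1.5367 = 4.6493

Interpretation: The model's uncertainty is equivalent to choosing uniformly among 4.6 options.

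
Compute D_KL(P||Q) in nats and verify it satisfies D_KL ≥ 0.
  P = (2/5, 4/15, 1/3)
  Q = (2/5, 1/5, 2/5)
0.0159 nats

KL divergence satisfies the Gibbs inequality: D_KL(P||Q) ≥ 0 for all distributions P, Q.

D_KL(P||Q) = Σ p(x) log(p(x)/q(x))
Term by term:
  x=0: 2/5 × log_e[(2/5)/(2/5)] = 0.0000
  x=1: 4/15 × log_e[(4/15)/(1/5)] = 0.0767
  x=2: 1/3 × log_e[(1/3)/(2/5)] = -0.0608
D_KL(P||Q) = 0.0159 nats

D_KL(P||Q) = 0.0159 ≥ 0 ✓

This non-negativity is a fundamental property: relative entropy cannot be negative because it measures how different Q is from P.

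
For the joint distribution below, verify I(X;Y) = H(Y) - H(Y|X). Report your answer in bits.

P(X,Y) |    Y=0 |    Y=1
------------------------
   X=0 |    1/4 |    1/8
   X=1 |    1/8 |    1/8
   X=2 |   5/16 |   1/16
I(X;Y) = 0.0579 bits

Mutual information has multiple equivalent forms:
- I(X;Y) = H(X) - H(X|Y)
- I(X;Y) = H(Y) - H(Y|X)
- I(X;Y) = H(X) + H(Y) - H(X,Y)

Computing all quantities:
H(X) = 1.5613, H(Y) = 0.8960, H(X,Y) = 2.3994
H(X|Y) = 1.5034, H(Y|X) = 0.8381

Verification:
H(X) - H(X|Y) = 1.5613 - 1.5034 = 0.0579
H(Y) - H(Y|X) = 0.8960 - 0.8381 = 0.0579
H(X) + H(Y) - H(X,Y) = 1.5613 + 0.8960 - 2.3994 = 0.0579

All forms give I(X;Y) = 0.0579 bits. ✓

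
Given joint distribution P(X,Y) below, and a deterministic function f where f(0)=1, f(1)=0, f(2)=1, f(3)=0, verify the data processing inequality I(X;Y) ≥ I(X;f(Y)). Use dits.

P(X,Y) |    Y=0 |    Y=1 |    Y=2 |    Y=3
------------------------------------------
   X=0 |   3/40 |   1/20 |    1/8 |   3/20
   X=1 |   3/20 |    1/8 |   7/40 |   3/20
I(X;Y) = 0.0058, I(X;f(Y)) = 0.0004, inequality holds: 0.0058 ≥ 0.0004

Data Processing Inequality: For any Markov chain X → Y → Z, we have I(X;Y) ≥ I(X;Z).

Here Z = f(Y) is a deterministic function of Y, forming X → Y → Z.

Original I(X;Y) = 0.0058 dits

After applying f:
P(X,Z) where Z=f(Y):
- P(X,Z=0) = P(X,Y=1) + P(X,Y=3)
- P(X,Z=1) = P(X,Y=0) + P(X,Y=2)

I(X;Z) = I(X;f(Y)) = 0.0004 dits

Verification: 0.0058 ≥ 0.0004 ✓

Information cannot be created by processing; the function f can only lose information about X.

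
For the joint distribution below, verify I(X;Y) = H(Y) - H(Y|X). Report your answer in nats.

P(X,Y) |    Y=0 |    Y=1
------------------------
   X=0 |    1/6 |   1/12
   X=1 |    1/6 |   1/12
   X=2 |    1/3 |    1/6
I(X;Y) = 0.0000 nats

Mutual information has multiple equivalent forms:
- I(X;Y) = H(X) - H(X|Y)
- I(X;Y) = H(Y) - H(Y|X)
- I(X;Y) = H(X) + H(Y) - H(X,Y)

Computing all quantities:
H(X) = 1.0397, H(Y) = 0.6365, H(X,Y) = 1.6762
H(X|Y) = 1.0397, H(Y|X) = 0.6365

Verification:
H(X) - H(X|Y) = 1.0397 - 1.0397 = 0.0000
H(Y) - H(Y|X) = 0.6365 - 0.6365 = 0.0000
H(X) + H(Y) - H(X,Y) = 1.0397 + 0.6365 - 1.6762 = 0.0000

All forms give I(X;Y) = 0.0000 nats. ✓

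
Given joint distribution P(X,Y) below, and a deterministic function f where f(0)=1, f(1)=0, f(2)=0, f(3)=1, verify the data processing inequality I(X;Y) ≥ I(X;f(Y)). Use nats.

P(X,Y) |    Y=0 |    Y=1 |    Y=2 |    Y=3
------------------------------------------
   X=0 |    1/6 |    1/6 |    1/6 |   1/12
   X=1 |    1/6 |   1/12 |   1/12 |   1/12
I(X;Y) = 0.0144, I(X;f(Y)) = 0.0144, inequality holds: 0.0144 ≥ 0.0144

Data Processing Inequality: For any Markov chain X → Y → Z, we have I(X;Y) ≥ I(X;Z).

Here Z = f(Y) is a deterministic function of Y, forming X → Y → Z.

Original I(X;Y) = 0.0144 nats

After applying f:
P(X,Z) where Z=f(Y):
- P(X,Z=0) = P(X,Y=1) + P(X,Y=2)
- P(X,Z=1) = P(X,Y=0) + P(X,Y=3)

I(X;Z) = I(X;f(Y)) = 0.0144 nats

Verification: 0.0144 ≥ 0.0144 ✓

Information cannot be created by processing; the function f can only lose information about X.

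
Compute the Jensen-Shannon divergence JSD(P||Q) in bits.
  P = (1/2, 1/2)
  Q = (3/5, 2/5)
0.0073 bits

Jensen-Shannon divergence is:
JSD(P||Q) = 0.5 × D_KL(P||M) + 0.5 × D_KL(Q||M)
where M = 0.5 × (P + Q) is the mixture distribution.

M = 0.5 × (1/2, 1/2) + 0.5 × (3/5, 2/5) = (11/20, 9/20)

D_KL(P||M) = 0.0072 bits
D_KL(Q||M) = 0.0073 bits

JSD(P||Q) = 0.5 × 0.0072 + 0.5 × 0.0073 = 0.0073 bits

Unlike KL divergence, JSD is symmetric and bounded: 0 ≤ JSD ≤ log(2).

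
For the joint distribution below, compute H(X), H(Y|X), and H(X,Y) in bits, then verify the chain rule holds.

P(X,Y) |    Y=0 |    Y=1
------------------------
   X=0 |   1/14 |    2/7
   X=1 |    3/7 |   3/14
H(X,Y) = 1.7885, H(X) = 0.9403, H(Y|X) = 0.8482 (all in bits)

Chain rule: H(X,Y) = H(X) + H(Y|X)

Left side — joint entropy directly:
H(X,Y) = -Σ p(x,y) log p(x,y) = 1.7885 bits

Right side — compute H(Y|X) from the conditional distributions:
P(X) = (5/14, 9/14), so H(X) = 0.9403 bits
H(Y|X) = Σ_x P(X=x) · H(Y|X=x):
  P(Y|X=0) = (1/5, 4/5), H(Y|X=0) = 0.7219, weight P(X=0) = 5/14
  P(Y|X=1) = (2/3, 1/3), H(Y|X=1) = 0.9183, weight P(X=1) = 9/14
H(Y|X) = 0.8482 bits

H(X) + H(Y|X) = 0.9403 + 0.8482 = 1.7885 bits

Both sides equal 1.7885 bits. ✓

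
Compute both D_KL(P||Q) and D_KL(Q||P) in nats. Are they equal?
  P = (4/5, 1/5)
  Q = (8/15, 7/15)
D_KL(P||Q) = 0.1549, D_KL(Q||P) = 0.1792

KL divergence is not symmetric: D_KL(P||Q) ≠ D_KL(Q||P) in general.

D_KL(P||Q) = 0.1549 nats
D_KL(Q||P) = 0.1792 nats

No, they are not equal!

This asymmetry is why KL divergence is not a true distance metric.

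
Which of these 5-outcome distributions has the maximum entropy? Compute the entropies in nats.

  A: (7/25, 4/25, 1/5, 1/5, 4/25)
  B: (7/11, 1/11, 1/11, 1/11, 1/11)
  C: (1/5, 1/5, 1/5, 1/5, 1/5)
C

For a discrete distribution over n outcomes, entropy is maximized by the uniform distribution.

Computing entropies:
H(A) = 1.5866 nats
H(B) = 1.1596 nats
H(C) = 1.6094 nats

The uniform distribution (where all probabilities equal 1/5) achieves the maximum entropy of log_e(5) = 1.6094 nats.

Distribution C has the highest entropy.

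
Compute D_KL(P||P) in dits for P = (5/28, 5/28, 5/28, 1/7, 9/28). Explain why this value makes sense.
0.0000 dits

KL divergence satisfies the Gibbs inequality: D_KL(P||Q) ≥ 0 for all distributions P, Q.

D_KL(P||Q) = Σ p(x) log(p(x)/q(x))
Each term is p(x) × log_10(p(x)/p(x)) = p(x) × log_10(1) = 0, so the sum is 0.
D_KL(P||Q) = 0.0000 dits

When P = Q, the KL divergence is exactly 0, as there is no 'divergence' between identical distributions.

This non-negativity is a fundamental property: relative entropy cannot be negative because it measures how different Q is from P.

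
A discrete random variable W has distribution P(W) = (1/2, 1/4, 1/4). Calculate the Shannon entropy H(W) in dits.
0.4515 dits

Shannon entropy is H(X) = -Σ p(x) log p(x).

For P = (1/2, 1/4, 1/4):
H = -1/2 × log_10(1/2) -1/4 × log_10(1/4) -1/4 × log_10(1/4)
H = 0.4515 dits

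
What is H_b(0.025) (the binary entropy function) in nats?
0.1169 nats

The binary entropy function is:
H(p) = -p log(p) - (1-p) log(1-p)

H(0.025) = -0.025 × log_e(0.025) - 0.975 × log_e(0.975)
H(0.025) = 0.1169 nats

Note: Binary entropy is maximized at p=0.5 (H=1 bit) and minimized at p=0 or p=1 (H=0).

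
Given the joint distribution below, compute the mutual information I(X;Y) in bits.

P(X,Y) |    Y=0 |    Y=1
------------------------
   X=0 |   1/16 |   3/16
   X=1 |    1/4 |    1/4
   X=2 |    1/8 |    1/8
0.0359 bits

Mutual information: I(X;Y) = H(X) + H(Y) - H(X,Y)

Marginals:
P(X) = (1/4, 1/2, 1/4), H(X) = 1.5000 bits
P(Y) = (7/16, 9/16), H(Y) = 0.9887 bits

Joint entropy: H(X,Y) = 2.4528 bits

I(X;Y) = 1.5000 + 0.9887 - 2.4528 = 0.0359 bits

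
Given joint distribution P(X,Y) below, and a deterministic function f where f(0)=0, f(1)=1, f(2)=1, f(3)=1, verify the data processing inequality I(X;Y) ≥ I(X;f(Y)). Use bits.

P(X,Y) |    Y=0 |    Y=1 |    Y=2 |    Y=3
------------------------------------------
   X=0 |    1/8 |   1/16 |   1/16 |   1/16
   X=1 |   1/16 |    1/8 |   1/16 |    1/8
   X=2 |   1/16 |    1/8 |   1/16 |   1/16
I(X;Y) = 0.0567, I(X;f(Y)) = 0.0385, inequality holds: 0.0567 ≥ 0.0385

Data Processing Inequality: For any Markov chain X → Y → Z, we have I(X;Y) ≥ I(X;Z).

Here Z = f(Y) is a deterministic function of Y, forming X → Y → Z.

Original I(X;Y) = 0.0567 bits

After applying f:
P(X,Z) where Z=f(Y):
- P(X,Z=0) = P(X,Y=0)
- P(X,Z=1) = P(X,Y=1) + P(X,Y=2) + P(X,Y=3)

I(X;Z) = I(X;f(Y)) = 0.0385 bits

Verification: 0.0567 ≥ 0.0385 ✓

Information cannot be created by processing; the function f can only lose information about X.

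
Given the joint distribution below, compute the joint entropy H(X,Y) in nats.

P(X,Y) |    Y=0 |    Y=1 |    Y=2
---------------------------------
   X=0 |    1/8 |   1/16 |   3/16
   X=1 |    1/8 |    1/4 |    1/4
1.7002 nats

Joint entropy is H(X,Y) = -Σ_{x,y} p(x,y) log p(x,y).

Summing over all non-zero entries:
H(X,Y) = -[1/8·log_e(1/8) + 1/16·log_e(1/16) + 3/16·log_e(3/16) + 1/8·log_e(1/8) + 1/4·log_e(1/4) + 1/4·log_e(1/4)]
H(X,Y) = 1.7002 nats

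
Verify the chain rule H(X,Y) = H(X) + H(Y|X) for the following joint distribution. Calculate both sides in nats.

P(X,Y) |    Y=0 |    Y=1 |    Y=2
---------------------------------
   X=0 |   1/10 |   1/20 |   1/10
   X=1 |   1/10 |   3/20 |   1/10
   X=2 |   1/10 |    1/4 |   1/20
H(X,Y) = 2.0820, H(X) = 1.0805, H(Y|X) = 1.0015 (all in nats)

Chain rule: H(X,Y) = H(X) + H(Y|X)

Left side — joint entropy directly:
H(X,Y) = -Σ p(x,y) log p(x,y) = 2.0820 nats

Right side — compute H(Y|X) from the conditional distributions:
P(X) = (1/4, 7/20, 2/5), so H(X) = 1.0805 nats
H(Y|X) = Σ_x P(X=x) · H(Y|X=x):
  P(Y|X=0) = (2/5, 1/5, 2/5), H(Y|X=0) = 1.0549, weight P(X=0) = 1/4
  P(Y|X=1) = (2/7, 3/7, 2/7), H(Y|X=1) = 1.0790, weight P(X=1) = 7/20
  P(Y|X=2) = (1/4, 5/8, 1/8), H(Y|X=2) = 0.9003, weight P(X=2) = 2/5
H(Y|X) = 1.0015 nats

H(X) + H(Y|X) = 1.0805 + 1.0015 = 2.0820 nats

Both sides equal 2.0820 nats. ✓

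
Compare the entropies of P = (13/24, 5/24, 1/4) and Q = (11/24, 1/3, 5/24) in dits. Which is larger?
Q

Computing entropies in dits:
H(P) = 0.4367
H(Q) = 0.4563

Distribution Q has higher entropy.

Intuition: The distribution closer to uniform (more spread out) has higher entropy.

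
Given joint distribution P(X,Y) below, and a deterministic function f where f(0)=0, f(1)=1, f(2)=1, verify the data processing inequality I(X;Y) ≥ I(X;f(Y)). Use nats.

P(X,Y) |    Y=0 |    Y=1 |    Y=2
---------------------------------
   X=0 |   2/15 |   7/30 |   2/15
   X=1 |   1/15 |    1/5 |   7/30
I(X;Y) = 0.0264, I(X;f(Y)) = 0.0141, inequality holds: 0.0264 ≥ 0.0141

Data Processing Inequality: For any Markov chain X → Y → Z, we have I(X;Y) ≥ I(X;Z).

Here Z = f(Y) is a deterministic function of Y, forming X → Y → Z.

Original I(X;Y) = 0.0264 nats

After applying f:
P(X,Z) where Z=f(Y):
- P(X,Z=0) = P(X,Y=0)
- P(X,Z=1) = P(X,Y=1) + P(X,Y=2)

I(X;Z) = I(X;f(Y)) = 0.0141 nats

Verification: 0.0264 ≥ 0.0141 ✓

Information cannot be created by processing; the function f can only lose information about X.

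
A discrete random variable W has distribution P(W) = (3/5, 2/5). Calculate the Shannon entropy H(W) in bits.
0.9710 bits

Shannon entropy is H(X) = -Σ p(x) log p(x).

For P = (3/5, 2/5):
H = -3/5 × log_2(3/5) -2/5 × log_2(2/5)
H = 0.9710 bits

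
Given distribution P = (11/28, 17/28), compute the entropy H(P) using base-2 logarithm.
0.9666 bits

Shannon entropy is H(X) = -Σ p(x) log p(x).

For P = (11/28, 17/28):
H = -11/28 × log_2(11/28) -17/28 × log_2(17/28)
H = 0.9666 bits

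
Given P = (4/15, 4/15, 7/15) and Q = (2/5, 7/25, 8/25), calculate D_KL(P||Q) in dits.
0.0239 dits

KL divergence: D_KL(P||Q) = Σ p(x) log(p(x)/q(x))

Computing term by term:
  x=0: 4/15 × log_10[(4/15)/(2/5)] = 4/15 × -0.1761 = -0.0470
  x=1: 4/15 × log_10[(4/15)/(7/25)] = 4/15 × -0.0212 = -0.0057
  x=2: 7/15 × log_10[(7/15)/(8/25)] = 7/15 × 0.1639 = 0.0765

D_KL(P||Q) = 0.0239 dits

Note: KL divergence is always non-negative and equals 0 iff P = Q.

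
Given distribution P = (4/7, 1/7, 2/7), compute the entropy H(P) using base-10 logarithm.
0.4151 dits

Shannon entropy is H(X) = -Σ p(x) log p(x).

For P = (4/7, 1/7, 2/7):
H = -4/7 × log_10(4/7) -1/7 × log_10(1/7) -2/7 × log_10(2/7)
H = 0.4151 dits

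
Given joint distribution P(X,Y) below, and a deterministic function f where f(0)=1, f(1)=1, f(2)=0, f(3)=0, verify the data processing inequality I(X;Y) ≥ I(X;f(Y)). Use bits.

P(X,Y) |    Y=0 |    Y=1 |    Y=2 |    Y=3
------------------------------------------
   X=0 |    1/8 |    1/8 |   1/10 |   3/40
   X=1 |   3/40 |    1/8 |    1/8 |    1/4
I(X;Y) = 0.0665, I(X;f(Y)) = 0.0414, inequality holds: 0.0665 ≥ 0.0414

Data Processing Inequality: For any Markov chain X → Y → Z, we have I(X;Y) ≥ I(X;Z).

Here Z = f(Y) is a deterministic function of Y, forming X → Y → Z.

Original I(X;Y) = 0.0665 bits

After applying f:
P(X,Z) where Z=f(Y):
- P(X,Z=0) = P(X,Y=2) + P(X,Y=3)
- P(X,Z=1) = P(X,Y=0) + P(X,Y=1)

I(X;Z) = I(X;f(Y)) = 0.0414 bits

Verification: 0.0665 ≥ 0.0414 ✓

Information cannot be created by processing; the function f can only lose information about X.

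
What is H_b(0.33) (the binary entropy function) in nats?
0.6342 nats

The binary entropy function is:
H(p) = -p log(p) - (1-p) log(1-p)

H(0.33) = -0.33 × log_e(0.33) - 0.67 × log_e(0.67)
H(0.33) = 0.6342 nats

Note: Binary entropy is maximized at p=0.5 (H=1 bit) and minimized at p=0 or p=1 (H=0).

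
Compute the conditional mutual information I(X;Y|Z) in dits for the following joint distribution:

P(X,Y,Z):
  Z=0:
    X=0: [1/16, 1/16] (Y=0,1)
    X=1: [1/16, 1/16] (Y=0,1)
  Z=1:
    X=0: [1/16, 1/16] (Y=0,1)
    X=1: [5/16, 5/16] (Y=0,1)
0.0000 dits

Conditional mutual information: I(X;Y|Z) = H(X|Z) + H(Y|Z) - H(X,Y|Z)

H(Z) = 0.2442
H(X,Z) = 0.4662 → H(X|Z) = 0.2220
H(Y,Z) = 0.5452 → H(Y|Z) = 0.3010
H(X,Y,Z) = 0.7673 → H(X,Y|Z) = 0.5230

I(X;Y|Z) = 0.2220 + 0.3010 - 0.5230 = 0.0000 dits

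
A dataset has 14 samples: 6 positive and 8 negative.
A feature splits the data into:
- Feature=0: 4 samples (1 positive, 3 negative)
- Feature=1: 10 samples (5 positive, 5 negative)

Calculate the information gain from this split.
0.0391 bits

Information Gain = H(Y) - H(Y|Feature)

Before split:
P(positive) = 6/14 = 0.4286
H(Y) = 0.9852 bits

After split:
Feature=0: H = 0.8113 bits (weight = 4/14)
Feature=1: H = 1.0000 bits (weight = 10/14)
H(Y|Feature) = (4/14)×0.8113 + (10/14)×1.0000 = 0.9461 bits

Information Gain = 0.9852 - 0.9461 = 0.0391 bits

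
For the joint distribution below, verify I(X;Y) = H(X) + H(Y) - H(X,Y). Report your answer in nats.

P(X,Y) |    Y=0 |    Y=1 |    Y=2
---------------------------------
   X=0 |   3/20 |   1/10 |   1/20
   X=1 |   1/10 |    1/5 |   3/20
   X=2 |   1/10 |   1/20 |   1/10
I(X;Y) = 0.0515 nats

Mutual information has multiple equivalent forms:
- I(X;Y) = H(X) - H(X|Y)
- I(X;Y) = H(Y) - H(Y|X)
- I(X;Y) = H(X) + H(Y) - H(X,Y)

Computing all quantities:
H(X) = 1.0671, H(Y) = 1.0961, H(X,Y) = 2.1116
H(X|Y) = 1.0156, H(Y|X) = 1.0445

Verification:
H(X) - H(X|Y) = 1.0671 - 1.0156 = 0.0515
H(Y) - H(Y|X) = 1.0961 - 1.0445 = 0.0515
H(X) + H(Y) - H(X,Y) = 1.0671 + 1.0961 - 2.1116 = 0.0515

All forms give I(X;Y) = 0.0515 nats. ✓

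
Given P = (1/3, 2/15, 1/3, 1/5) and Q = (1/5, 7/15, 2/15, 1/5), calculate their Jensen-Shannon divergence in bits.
0.1148 bits

Jensen-Shannon divergence is:
JSD(P||Q) = 0.5 × D_KL(P||M) + 0.5 × D_KL(Q||M)
where M = 0.5 × (P + Q) is the mixture distribution.

M = 0.5 × (1/3, 2/15, 1/3, 1/5) + 0.5 × (1/5, 7/15, 2/15, 1/5) = (4/15, 3/10, 7/30, 1/5)

D_KL(P||M) = 0.1228 bits
D_KL(Q||M) = 0.1068 bits

JSD(P||Q) = 0.5 × 0.1228 + 0.5 × 0.1068 = 0.1148 bits

Unlike KL divergence, JSD is symmetric and bounded: 0 ≤ JSD ≤ log(2).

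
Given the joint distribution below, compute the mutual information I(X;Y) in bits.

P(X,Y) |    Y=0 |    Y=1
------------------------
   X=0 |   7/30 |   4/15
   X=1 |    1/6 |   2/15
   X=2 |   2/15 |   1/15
0.0174 bits

Mutual information: I(X;Y) = H(X) + H(Y) - H(X,Y)

Marginals:
P(X) = (1/2, 3/10, 1/5), H(X) = 1.4855 bits
P(Y) = (8/15, 7/15), H(Y) = 0.9968 bits

Joint entropy: H(X,Y) = 2.4649 bits

I(X;Y) = 1.4855 + 0.9968 - 2.4649 = 0.0174 bits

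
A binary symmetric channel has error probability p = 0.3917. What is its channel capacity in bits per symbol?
0.0341 bits

For a binary symmetric channel (BSC) with error probability p:
Capacity C = 1 - H(p) bits per symbol

where H(p) = -p log₂(p) - (1-p) log₂(1-p) is the binary entropy function.

H(0.3917) = 0.9659 bits
C = 1 - 0.9659 = 0.0341 bits per symbol

This means we can reliably transmit up to 0.0341 bits of information per channel use.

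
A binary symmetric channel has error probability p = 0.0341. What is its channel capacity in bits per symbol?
0.7854 bits

For a binary symmetric channel (BSC) with error probability p:
Capacity C = 1 - H(p) bits per symbol

where H(p) = -p log₂(p) - (1-p) log₂(1-p) is the binary entropy function.

H(0.0341) = 0.2146 bits
C = 1 - 0.2146 = 0.7854 bits per symbol

This means we can reliably transmit up to 0.7854 bits of information per channel use.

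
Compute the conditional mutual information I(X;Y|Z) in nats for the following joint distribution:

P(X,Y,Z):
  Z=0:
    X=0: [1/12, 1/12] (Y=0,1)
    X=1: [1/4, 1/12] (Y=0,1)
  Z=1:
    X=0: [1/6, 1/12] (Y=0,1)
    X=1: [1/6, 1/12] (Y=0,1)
0.0153 nats

Conditional mutual information: I(X;Y|Z) = H(X|Z) + H(Y|Z) - H(X,Y|Z)

H(Z) = 0.6931
H(X,Z) = 1.3580 → H(X|Z) = 0.6648
H(Y,Z) = 1.3297 → H(Y|Z) = 0.6365
H(X,Y,Z) = 1.9792 → H(X,Y|Z) = 1.2861

I(X;Y|Z) = 0.6648 + 0.6365 - 1.2861 = 0.0153 nats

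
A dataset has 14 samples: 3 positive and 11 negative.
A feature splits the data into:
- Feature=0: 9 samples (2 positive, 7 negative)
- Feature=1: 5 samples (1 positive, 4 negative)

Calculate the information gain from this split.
0.0005 bits

Information Gain = H(Y) - H(Y|Feature)

Before split:
P(positive) = 3/14 = 0.2143
H(Y) = 0.7496 bits

After split:
Feature=0: H = 0.7642 bits (weight = 9/14)
Feature=1: H = 0.7219 bits (weight = 5/14)
H(Y|Feature) = (9/14)×0.7642 + (5/14)×0.7219 = 0.7491 bits

Information Gain = 0.7496 - 0.7491 = 0.0005 bits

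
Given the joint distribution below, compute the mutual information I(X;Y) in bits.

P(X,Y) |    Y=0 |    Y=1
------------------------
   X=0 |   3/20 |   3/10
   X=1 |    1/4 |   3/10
0.0110 bits

Mutual information: I(X;Y) = H(X) + H(Y) - H(X,Y)

Marginals:
P(X) = (9/20, 11/20), H(X) = 0.9928 bits
P(Y) = (2/5, 3/5), H(Y) = 0.9710 bits

Joint entropy: H(X,Y) = 1.9527 bits

I(X;Y) = 0.9928 + 0.9710 - 1.9527 = 0.0110 bits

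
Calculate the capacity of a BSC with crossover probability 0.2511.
0.1870 bits

For a binary symmetric channel (BSC) with error probability p:
Capacity C = 1 - H(p) bits per symbol

where H(p) = -p log₂(p) - (1-p) log₂(1-p) is the binary entropy function.

H(0.2511) = 0.8130 bits
C = 1 - 0.8130 = 0.1870 bits per symbol

This means we can reliably transmit up to 0.1870 bits of information per channel use.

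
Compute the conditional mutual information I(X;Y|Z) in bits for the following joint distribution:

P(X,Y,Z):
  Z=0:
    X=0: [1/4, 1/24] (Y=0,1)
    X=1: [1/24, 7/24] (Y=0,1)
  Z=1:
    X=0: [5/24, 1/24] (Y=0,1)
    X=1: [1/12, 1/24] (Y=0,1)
0.2785 bits

Conditional mutual information: I(X;Y|Z) = H(X|Z) + H(Y|Z) - H(X,Y|Z)

H(Z) = 0.9544
H(X,Z) = 1.9218 → H(X|Z) = 0.9674
H(Y,Z) = 1.8640 → H(Y|Z) = 0.9096
H(X,Y,Z) = 2.5528 → H(X,Y|Z) = 1.5984

I(X;Y|Z) = 0.9674 + 0.9096 - 1.5984 = 0.2785 bits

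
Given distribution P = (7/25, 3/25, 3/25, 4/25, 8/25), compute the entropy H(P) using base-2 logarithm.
2.1974 bits

Shannon entropy is H(X) = -Σ p(x) log p(x).

For P = (7/25, 3/25, 3/25, 4/25, 8/25):
H = -7/25 × log_2(7/25) -3/25 × log_2(3/25) -3/25 × log_2(3/25) -4/25 × log_2(4/25) -8/25 × log_2(8/25)
H = 2.1974 bits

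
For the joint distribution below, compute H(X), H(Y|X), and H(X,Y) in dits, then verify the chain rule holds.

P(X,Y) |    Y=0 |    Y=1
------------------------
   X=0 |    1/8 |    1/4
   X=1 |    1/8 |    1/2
H(X,Y) = 0.5268, H(X) = 0.2873, H(Y|X) = 0.2395 (all in dits)

Chain rule: H(X,Y) = H(X) + H(Y|X)

Left side — joint entropy directly:
H(X,Y) = -Σ p(x,y) log p(x,y) = 0.5268 dits

Right side — compute H(Y|X) from the conditional distributions:
P(X) = (3/8, 5/8), so H(X) = 0.2873 dits
H(Y|X) = Σ_x P(X=x) · H(Y|X=x):
  P(Y|X=0) = (1/3, 2/3), H(Y|X=0) = 0.2764, weight P(X=0) = 3/8
  P(Y|X=1) = (1/5, 4/5), H(Y|X=1) = 0.2173, weight P(X=1) = 5/8
H(Y|X) = 0.2395 dits

H(X) + H(Y|X) = 0.2873 + 0.2395 = 0.5268 dits

Both sides equal 0.5268 dits. ✓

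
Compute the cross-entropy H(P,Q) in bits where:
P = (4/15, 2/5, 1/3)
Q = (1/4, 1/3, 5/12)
1.5883 bits

Cross-entropy: H(P,Q) = -Σ p(x) log q(x)

Alternatively: H(P,Q) = H(P) + D_KL(P||Q)
H(P) = 1.5656 bits
D_KL(P||Q) = 0.0227 bits

H(P,Q) = 1.5656 + 0.0227 = 1.5883 bits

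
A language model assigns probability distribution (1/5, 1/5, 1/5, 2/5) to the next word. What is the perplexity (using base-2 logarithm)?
3.7893

Perplexity is 2^H (or exp(H) for natural log).

First, H = -Σ p log p = 1.9219 bits
Perplexity = 2^1.9219 = 3.7893

Interpretation: The model's uncertainty is equivalent to choosing uniformly among 3.8 options.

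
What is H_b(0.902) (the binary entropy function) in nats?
0.3207 nats

The binary entropy function is:
H(p) = -p log(p) - (1-p) log(1-p)

H(0.902) = -0.902 × log_e(0.902) - 0.098 × log_e(0.098)
H(0.902) = 0.3207 nats

Note: Binary entropy is maximized at p=0.5 (H=1 bit) and minimized at p=0 or p=1 (H=0).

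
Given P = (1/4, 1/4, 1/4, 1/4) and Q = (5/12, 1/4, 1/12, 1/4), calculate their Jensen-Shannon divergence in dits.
0.0140 dits

Jensen-Shannon divergence is:
JSD(P||Q) = 0.5 × D_KL(P||M) + 0.5 × D_KL(Q||M)
where M = 0.5 × (P + Q) is the mixture distribution.

M = 0.5 × (1/4, 1/4, 1/4, 1/4) + 0.5 × (5/12, 1/4, 1/12, 1/4) = (1/3, 1/4, 1/6, 1/4)

D_KL(P||M) = 0.0128 dits
D_KL(Q||M) = 0.0153 dits

JSD(P||Q) = 0.5 × 0.0128 + 0.5 × 0.0153 = 0.0140 dits

Unlike KL divergence, JSD is symmetric and bounded: 0 ≤ JSD ≤ log(2).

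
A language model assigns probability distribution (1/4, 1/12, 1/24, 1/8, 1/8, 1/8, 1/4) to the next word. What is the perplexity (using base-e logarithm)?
6.1253

Perplexity is e^H (or exp(H) for natural log).

First, H = -Σ p log p = 1.8124 nats
Perplexity = e^1.8124 = 6.1253

Interpretation: The model's uncertainty is equivalent to choosing uniformly among 6.1 options.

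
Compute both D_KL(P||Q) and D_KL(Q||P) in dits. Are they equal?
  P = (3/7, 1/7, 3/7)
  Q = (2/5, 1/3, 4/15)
D_KL(P||Q) = 0.0486, D_KL(Q||P) = 0.0557

KL divergence is not symmetric: D_KL(P||Q) ≠ D_KL(Q||P) in general.

D_KL(P||Q) = 0.0486 dits
D_KL(Q||P) = 0.0557 dits

No, they are not equal!

This asymmetry is why KL divergence is not a true distance metric.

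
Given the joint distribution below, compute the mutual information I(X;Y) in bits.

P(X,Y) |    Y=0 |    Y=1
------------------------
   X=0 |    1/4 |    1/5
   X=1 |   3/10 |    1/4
0.0001 bits

Mutual information: I(X;Y) = H(X) + H(Y) - H(X,Y)

Marginals:
P(X) = (9/20, 11/20), H(X) = 0.9928 bits
P(Y) = (11/20, 9/20), H(Y) = 0.9928 bits

Joint entropy: H(X,Y) = 1.9855 bits

I(X;Y) = 0.9928 + 0.9928 - 1.9855 = 0.0001 bits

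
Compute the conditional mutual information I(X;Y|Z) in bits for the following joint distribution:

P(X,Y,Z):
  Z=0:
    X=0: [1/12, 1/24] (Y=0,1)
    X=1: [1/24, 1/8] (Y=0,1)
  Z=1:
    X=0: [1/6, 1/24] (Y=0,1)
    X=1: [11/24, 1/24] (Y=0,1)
0.0502 bits

Conditional mutual information: I(X;Y|Z) = H(X|Z) + H(Y|Z) - H(X,Y|Z)

H(Z) = 0.8709
H(X,Z) = 1.7773 → H(X|Z) = 0.9064
H(Y,Z) = 1.5284 → H(Y|Z) = 0.6575
H(X,Y,Z) = 2.3846 → H(X,Y|Z) = 1.5137

I(X;Y|Z) = 0.9064 + 0.6575 - 1.5137 = 0.0502 bits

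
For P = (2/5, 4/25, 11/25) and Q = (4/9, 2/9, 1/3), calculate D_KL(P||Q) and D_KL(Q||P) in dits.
D_KL(P||Q) = 0.0119, D_KL(Q||P) = 0.0118

KL divergence is not symmetric: D_KL(P||Q) ≠ D_KL(Q||P) in general.

D_KL(P||Q) = 0.0119 dits
D_KL(Q||P) = 0.0118 dits

No, they are not equal!

This asymmetry is why KL divergence is not a true distance metric.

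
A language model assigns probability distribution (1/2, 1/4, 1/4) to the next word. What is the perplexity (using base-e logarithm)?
2.8284

Perplexity is e^H (or exp(H) for natural log).

First, H = -Σ p log p = 1.0397 nats
Perplexity = e^1.0397 = 2.8284

Interpretation: The model's uncertainty is equivalent to choosing uniformly among 2.8 options.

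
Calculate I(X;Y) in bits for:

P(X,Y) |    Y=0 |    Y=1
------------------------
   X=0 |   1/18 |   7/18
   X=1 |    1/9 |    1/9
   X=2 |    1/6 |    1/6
0.1212 bits

Mutual information: I(X;Y) = H(X) + H(Y) - H(X,Y)

Marginals:
P(X) = (4/9, 2/9, 1/3), H(X) = 1.5305 bits
P(Y) = (1/3, 2/3), H(Y) = 0.9183 bits

Joint entropy: H(X,Y) = 2.3276 bits

I(X;Y) = 1.5305 + 0.9183 - 2.3276 = 0.1212 bits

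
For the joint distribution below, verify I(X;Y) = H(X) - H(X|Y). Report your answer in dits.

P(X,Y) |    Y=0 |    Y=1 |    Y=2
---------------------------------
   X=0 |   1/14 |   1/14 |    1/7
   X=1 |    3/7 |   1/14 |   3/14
I(X;Y) = 0.0234 dits

Mutual information has multiple equivalent forms:
- I(X;Y) = H(X) - H(X|Y)
- I(X;Y) = H(Y) - H(Y|X)
- I(X;Y) = H(X) + H(Y) - H(X,Y)

Computing all quantities:
H(X) = 0.2598, H(Y) = 0.4309, H(X,Y) = 0.6674
H(X|Y) = 0.2364, H(Y|X) = 0.4076

Verification:
H(X) - H(X|Y) = 0.2598 - 0.2364 = 0.0234
H(Y) - H(Y|X) = 0.4309 - 0.4076 = 0.0234
H(X) + H(Y) - H(X,Y) = 0.2598 + 0.4309 - 0.6674 = 0.0234

All forms give I(X;Y) = 0.0234 dits. ✓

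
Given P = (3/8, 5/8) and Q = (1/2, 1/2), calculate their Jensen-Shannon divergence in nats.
0.0080 nats

Jensen-Shannon divergence is:
JSD(P||Q) = 0.5 × D_KL(P||M) + 0.5 × D_KL(Q||M)
where M = 0.5 × (P + Q) is the mixture distribution.

M = 0.5 × (3/8, 5/8) + 0.5 × (1/2, 1/2) = (7/16, 9/16)

D_KL(P||M) = 0.0080 nats
D_KL(Q||M) = 0.0079 nats

JSD(P||Q) = 0.5 × 0.0080 + 0.5 × 0.0079 = 0.0080 nats

Unlike KL divergence, JSD is symmetric and bounded: 0 ≤ JSD ≤ log(2).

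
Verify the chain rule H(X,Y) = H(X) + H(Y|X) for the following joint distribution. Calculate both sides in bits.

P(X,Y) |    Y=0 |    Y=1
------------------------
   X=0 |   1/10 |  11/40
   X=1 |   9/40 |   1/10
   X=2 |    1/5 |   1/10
H(X,Y) = 2.4574, H(X) = 1.5787, H(Y|X) = 0.8786 (all in bits)

Chain rule: H(X,Y) = H(X) + H(Y|X)

Left side — joint entropy directly:
H(X,Y) = -Σ p(x,y) log p(x,y) = 2.4574 bits

Right side — compute H(Y|X) from the conditional distributions:
P(X) = (3/8, 13/40, 3/10), so H(X) = 1.5787 bits
H(Y|X) = Σ_x P(X=x) · H(Y|X=x):
  P(Y|X=0) = (4/15, 11/15), H(Y|X=0) = 0.8366, weight P(X=0) = 3/8
  P(Y|X=1) = (9/13, 4/13), H(Y|X=1) = 0.8905, weight P(X=1) = 13/40
  P(Y|X=2) = (2/3, 1/3), H(Y|X=2) = 0.9183, weight P(X=2) = 3/10
H(Y|X) = 0.8786 bits

H(X) + H(Y|X) = 1.5787 + 0.8786 = 2.4574 bits

Both sides equal 2.4574 bits. ✓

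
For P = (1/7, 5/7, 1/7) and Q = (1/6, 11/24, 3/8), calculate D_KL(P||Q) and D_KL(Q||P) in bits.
D_KL(P||Q) = 0.2265, D_KL(Q||P) = 0.2658

KL divergence is not symmetric: D_KL(P||Q) ≠ D_KL(Q||P) in general.

D_KL(P||Q) = 0.2265 bits
D_KL(Q||P) = 0.2658 bits

No, they are not equal!

This asymmetry is why KL divergence is not a true distance metric.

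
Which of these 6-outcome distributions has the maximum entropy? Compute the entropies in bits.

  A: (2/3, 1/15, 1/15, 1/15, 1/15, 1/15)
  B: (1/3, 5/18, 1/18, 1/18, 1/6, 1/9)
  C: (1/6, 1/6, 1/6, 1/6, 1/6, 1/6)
C

For a discrete distribution over n outcomes, entropy is maximized by the uniform distribution.

Computing entropies:
H(A) = 1.6923 bits
H(B) = 2.2880 bits
H(C) = 2.5850 bits

The uniform distribution (where all probabilities equal 1/6) achieves the maximum entropy of log_2(6) = 2.5850 bits.

Distribution C has the highest entropy.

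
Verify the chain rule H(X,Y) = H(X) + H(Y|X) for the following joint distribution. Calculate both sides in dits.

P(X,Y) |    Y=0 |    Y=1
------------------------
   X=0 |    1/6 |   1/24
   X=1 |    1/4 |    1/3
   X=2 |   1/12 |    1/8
H(X,Y) = 0.6996, H(X) = 0.4204, H(Y|X) = 0.2792 (all in dits)

Chain rule: H(X,Y) = H(X) + H(Y|X)

Left side — joint entropy directly:
H(X,Y) = -Σ p(x,y) log p(x,y) = 0.6996 dits

Right side — compute H(Y|X) from the conditional distributions:
P(X) = (5/24, 7/12, 5/24), so H(X) = 0.4204 dits
H(Y|X) = Σ_x P(X=x) · H(Y|X=x):
  P(Y|X=0) = (4/5, 1/5), H(Y|X=0) = 0.2173, weight P(X=0) = 5/24
  P(Y|X=1) = (3/7, 4/7), H(Y|X=1) = 0.2966, weight P(X=1) = 7/12
  P(Y|X=2) = (2/5, 3/5), H(Y|X=2) = 0.2923, weight P(X=2) = 5/24
H(Y|X) = 0.2792 dits

H(X) + H(Y|X) = 0.4204 + 0.2792 = 0.6996 dits

Both sides equal 0.6996 dits. ✓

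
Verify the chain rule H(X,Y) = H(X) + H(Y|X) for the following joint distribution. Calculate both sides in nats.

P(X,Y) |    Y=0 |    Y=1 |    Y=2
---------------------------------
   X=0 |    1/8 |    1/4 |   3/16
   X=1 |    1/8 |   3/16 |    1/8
H(X,Y) = 1.7541, H(X) = 0.6853, H(Y|X) = 1.0688 (all in nats)

Chain rule: H(X,Y) = H(X) + H(Y|X)

Left side — joint entropy directly:
H(X,Y) = -Σ p(x,y) log p(x,y) = 1.7541 nats

Right side — compute H(Y|X) from the conditional distributions:
P(X) = (9/16, 7/16), so H(X) = 0.6853 nats
H(Y|X) = Σ_x P(X=x) · H(Y|X=x):
  P(Y|X=0) = (2/9, 4/9, 1/3), H(Y|X=0) = 1.0609, weight P(X=0) = 9/16
  P(Y|X=1) = (2/7, 3/7, 2/7), H(Y|X=1) = 1.0790, weight P(X=1) = 7/16
H(Y|X) = 1.0688 nats

H(X) + H(Y|X) = 0.6853 + 1.0688 = 1.7541 nats

Both sides equal 1.7541 nats. ✓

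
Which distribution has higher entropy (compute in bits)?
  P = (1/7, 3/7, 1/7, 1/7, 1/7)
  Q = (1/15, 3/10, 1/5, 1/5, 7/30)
Q

Computing entropies in bits:
H(P) = 2.1281
H(Q) = 2.2002

Distribution Q has higher entropy.

Intuition: The distribution closer to uniform (more spread out) has higher entropy.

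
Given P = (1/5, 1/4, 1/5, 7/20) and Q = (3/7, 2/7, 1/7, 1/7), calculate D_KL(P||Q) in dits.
0.0847 dits

KL divergence: D_KL(P||Q) = Σ p(x) log(p(x)/q(x))

Computing term by term:
  x=0: 1/5 × log_10[(1/5)/(3/7)] = 1/5 × -0.3310 = -0.0662
  x=1: 1/4 × log_10[(1/4)/(2/7)] = 1/4 × -0.0580 = -0.0145
  x=2: 1/5 × log_10[(1/5)/(1/7)] = 1/5 × 0.1461 = 0.0292
  x=3: 7/20 × log_10[(7/20)/(1/7)] = 7/20 × 0.3892 = 0.1362

D_KL(P||Q) = 0.0847 dits

Note: KL divergence is always non-negative and equals 0 iff P = Q.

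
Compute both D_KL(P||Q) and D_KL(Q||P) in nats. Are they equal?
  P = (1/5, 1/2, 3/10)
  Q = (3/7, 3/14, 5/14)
D_KL(P||Q) = 0.2189, D_KL(Q||P) = 0.2073

KL divergence is not symmetric: D_KL(P||Q) ≠ D_KL(Q||P) in general.

D_KL(P||Q) = 0.2189 nats
D_KL(Q||P) = 0.2073 nats

No, they are not equal!

This asymmetry is why KL divergence is not a true distance metric.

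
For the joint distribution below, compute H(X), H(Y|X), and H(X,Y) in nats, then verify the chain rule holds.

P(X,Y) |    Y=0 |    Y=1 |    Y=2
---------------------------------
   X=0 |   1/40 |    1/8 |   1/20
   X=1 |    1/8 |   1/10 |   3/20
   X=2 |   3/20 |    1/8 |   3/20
H(X,Y) = 2.1058, H(X) = 1.0534, H(Y|X) = 1.0524 (all in nats)

Chain rule: H(X,Y) = H(X) + H(Y|X)

Left side — joint entropy directly:
H(X,Y) = -Σ p(x,y) log p(x,y) = 2.1058 nats

Right side — compute H(Y|X) from the conditional distributions:
P(X) = (1/5, 3/8, 17/40), so H(X) = 1.0534 nats
H(Y|X) = Σ_x P(X=x) · H(Y|X=x):
  P(Y|X=0) = (1/8, 5/8, 1/4), H(Y|X=0) = 0.9003, weight P(X=0) = 1/5
  P(Y|X=1) = (1/3, 4/15, 2/5), H(Y|X=1) = 1.0852, weight P(X=1) = 3/8
  P(Y|X=2) = (6/17, 5/17, 6/17), H(Y|X=2) = 1.0951, weight P(X=2) = 17/40
H(Y|X) = 1.0524 nats

H(X) + H(Y|X) = 1.0534 + 1.0524 = 2.1058 nats

Both sides equal 2.1058 nats. ✓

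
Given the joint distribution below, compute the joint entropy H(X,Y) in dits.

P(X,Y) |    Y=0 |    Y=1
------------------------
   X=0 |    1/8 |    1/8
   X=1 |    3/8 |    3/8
0.5452 dits

Joint entropy is H(X,Y) = -Σ_{x,y} p(x,y) log p(x,y).

Summing over all non-zero entries:
H(X,Y) = -[1/8·log_10(1/8) + 1/8·log_10(1/8) + 3/8·log_10(3/8) + 3/8·log_10(3/8)]
H(X,Y) = 0.5452 dits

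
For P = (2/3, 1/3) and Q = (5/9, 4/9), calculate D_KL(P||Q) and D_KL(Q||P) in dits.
D_KL(P||Q) = 0.0111, D_KL(Q||P) = 0.0115

KL divergence is not symmetric: D_KL(P||Q) ≠ D_KL(Q||P) in general.

D_KL(P||Q) = 0.0111 dits
D_KL(Q||P) = 0.0115 dits

No, they are not equal!

This asymmetry is why KL divergence is not a true distance metric.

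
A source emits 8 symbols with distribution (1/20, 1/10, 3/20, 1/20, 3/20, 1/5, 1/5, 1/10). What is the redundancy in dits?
0.0462 dits

Redundancy measures how far a source is from maximum entropy:
R = H_max - H(X)

Maximum entropy for 8 symbols: H_max = log_10(8) = 0.9031 dits
Actual entropy: H(X) = 0.8569 dits
Redundancy: R = 0.9031 - 0.8569 = 0.0462 dits

This redundancy represents potential for compression: the source could be compressed by 0.0462 dits per symbol.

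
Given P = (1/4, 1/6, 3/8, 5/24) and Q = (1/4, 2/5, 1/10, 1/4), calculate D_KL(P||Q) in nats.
0.3118 nats

KL divergence: D_KL(P||Q) = Σ p(x) log(p(x)/q(x))

Computing term by term:
  x=0: 1/4 × log_e[(1/4)/(1/4)] = 1/4 × 0.0000 = 0.0000
  x=1: 1/6 × log_e[(1/6)/(2/5)] = 1/6 × -0.8755 = -0.1459
  x=2: 3/8 × log_e[(3/8)/(1/10)] = 3/8 × 1.3218 = 0.4957
  x=3: 5/24 × log_e[(5/24)/(1/4)] = 5/24 × -0.1823 = -0.0380

D_KL(P||Q) = 0.3118 nats

Note: KL divergence is always non-negative and equals 0 iff P = Q.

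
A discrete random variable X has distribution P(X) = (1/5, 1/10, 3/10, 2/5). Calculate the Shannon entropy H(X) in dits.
0.5558 dits

Shannon entropy is H(X) = -Σ p(x) log p(x).

For P = (1/5, 1/10, 3/10, 2/5):
H = -1/5 × log_10(1/5) -1/10 × log_10(1/10) -3/10 × log_10(3/10) -2/5 × log_10(2/5)
H = 0.5558 dits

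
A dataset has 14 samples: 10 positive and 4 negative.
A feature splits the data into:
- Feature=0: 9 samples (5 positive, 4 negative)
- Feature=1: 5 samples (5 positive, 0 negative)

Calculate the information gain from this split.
0.2260 bits

Information Gain = H(Y) - H(Y|Feature)

Before split:
P(positive) = 10/14 = 0.7143
H(Y) = 0.8631 bits

After split:
Feature=0: H = 0.9911 bits (weight = 9/14)
Feature=1: H = 0.0000 bits (weight = 5/14)
H(Y|Feature) = (9/14)×0.9911 + (5/14)×0.0000 = 0.6371 bits

Information Gain = 0.8631 - 0.6371 = 0.2260 bits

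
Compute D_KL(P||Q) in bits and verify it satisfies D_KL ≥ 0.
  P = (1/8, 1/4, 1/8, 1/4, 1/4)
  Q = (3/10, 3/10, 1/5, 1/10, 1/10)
0.3526 bits

KL divergence satisfies the Gibbs inequality: D_KL(P||Q) ≥ 0 for all distributions P, Q.

D_KL(P||Q) = Σ p(x) log(p(x)/q(x))
Term by term:
  x=0: 1/8 × log_2[(1/8)/(3/10)] = -0.1579
  x=1: 1/4 × log_2[(1/4)/(3/10)] = -0.0658
  x=2: 1/8 × log_2[(1/8)/(1/5)] = -0.0848
  x=3: 1/4 × log_2[(1/4)/(1/10)] = 0.3305
  x=4: 1/4 × log_2[(1/4)/(1/10)] = 0.3305
D_KL(P||Q) = 0.3526 bits

D_KL(P||Q) = 0.3526 ≥ 0 ✓

This non-negativity is a fundamental property: relative entropy cannot be negative because it measures how different Q is from P.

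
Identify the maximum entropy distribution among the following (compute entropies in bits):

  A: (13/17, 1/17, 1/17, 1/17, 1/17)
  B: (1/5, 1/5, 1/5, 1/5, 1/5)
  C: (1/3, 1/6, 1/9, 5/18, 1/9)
B

For a discrete distribution over n outcomes, entropy is maximized by the uniform distribution.

Computing entropies:
H(A) = 1.2577 bits
H(B) = 2.3219 bits
H(C) = 2.1769 bits

The uniform distribution (where all probabilities equal 1/5) achieves the maximum entropy of log_2(5) = 2.3219 bits.

Distribution B has the highest entropy.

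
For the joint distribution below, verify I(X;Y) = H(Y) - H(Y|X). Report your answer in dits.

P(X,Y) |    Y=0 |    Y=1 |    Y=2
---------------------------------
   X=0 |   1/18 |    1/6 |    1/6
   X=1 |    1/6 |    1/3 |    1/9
I(X;Y) = 0.0165 dits

Mutual information has multiple equivalent forms:
- I(X;Y) = H(X) - H(X|Y)
- I(X;Y) = H(Y) - H(Y|X)
- I(X;Y) = H(X) + H(Y) - H(X,Y)

Computing all quantities:
H(X) = 0.2902, H(Y) = 0.4502, H(X,Y) = 0.7239
H(X|Y) = 0.2737, H(Y|X) = 0.4337

Verification:
H(X) - H(X|Y) = 0.2902 - 0.2737 = 0.0165
H(Y) - H(Y|X) = 0.4502 - 0.4337 = 0.0165
H(X) + H(Y) - H(X,Y) = 0.2902 + 0.4502 - 0.7239 = 0.0165

All forms give I(X;Y) = 0.0165 dits. ✓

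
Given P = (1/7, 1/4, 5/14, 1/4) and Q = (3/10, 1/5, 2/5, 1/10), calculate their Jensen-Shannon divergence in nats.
0.0329 nats

Jensen-Shannon divergence is:
JSD(P||Q) = 0.5 × D_KL(P||M) + 0.5 × D_KL(Q||M)
where M = 0.5 × (P + Q) is the mixture distribution.

M = 0.5 × (1/7, 1/4, 5/14, 1/4) + 0.5 × (3/10, 1/5, 2/5, 1/10) = (0.221429, 9/40, 0.378571, 7/40)

D_KL(P||M) = 0.0321 nats
D_KL(Q||M) = 0.0336 nats

JSD(P||Q) = 0.5 × 0.0321 + 0.5 × 0.0336 = 0.0329 nats

Unlike KL divergence, JSD is symmetric and bounded: 0 ≤ JSD ≤ log(2).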